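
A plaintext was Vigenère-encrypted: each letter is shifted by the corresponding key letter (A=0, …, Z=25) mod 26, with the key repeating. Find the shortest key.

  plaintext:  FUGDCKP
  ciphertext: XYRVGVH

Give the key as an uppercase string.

SEL

  i= 0: X-F = 18 → S
  i= 1: Y-U =  4 → E
  i= 2: R-G = 11 → L
  i= 3: V-D = 18 → S
  i= 4: G-C =  4 → E
  i= 5: V-K = 11 → L
  i= 6: H-P = 18 → S
  shifts repeat with period 3: SEL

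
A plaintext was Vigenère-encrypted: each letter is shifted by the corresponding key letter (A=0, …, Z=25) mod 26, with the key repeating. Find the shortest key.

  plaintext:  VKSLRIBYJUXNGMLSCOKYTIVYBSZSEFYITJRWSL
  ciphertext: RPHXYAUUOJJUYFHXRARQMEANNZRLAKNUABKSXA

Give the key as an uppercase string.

  i= 0: R-V = 22 → W
  i= 1: P-K =  5 → F
  i= 2: H-S = 15 → P
  i= 3: X-L = 12 → M
  i= 4: Y-R =  7 → H
  i= 5: A-I = 18 → S
  i= 6: U-B = 19 → T
  i= 7: U-Y = 22 → W
  i= 8: O-J =  5 → F
  i= 9: J-U = 15 → P
  i=10: J-X = 12 → M
  i=11: U-N =  7 → H
  i=12: Y-G = 18 → S
  i=13: F-M = 19 → T
  i=14: H-L = 22 → W
  i=15: X-S =  5 → F
  i=16: R-C = 15 → P
  i=17: A-O = 12 → M
  i=18: R-K =  7 → H
  i=19: Q-Y = 18 → S
  i=20: M-T = 19 → T
  i=21: E-I = 22 → W
  i=22: A-V =  5 → F
  i=23: N-Y = 15 → P
  i=24: N-B = 12 → M
  i=25: Z-S =  7 → H
  i=26: R-Z = 18 → S
  i=27: L-S = 19 → T
  i=28: A-E = 22 → W
  i=29: K-F =  5 → F
  i=30: N-Y = 15 → P
  i=31: U-I = 12 → M
  i=32: A-T =  7 → H
  i=33: B-J = 18 → S
  i=34: K-R = 19 → T
  i=35: S-W = 22 → W
  i=36: X-S =  5 → F
  i=37: A-L = 15 → P
  shifts repeat with period 7: WFPMHST

WFPMHST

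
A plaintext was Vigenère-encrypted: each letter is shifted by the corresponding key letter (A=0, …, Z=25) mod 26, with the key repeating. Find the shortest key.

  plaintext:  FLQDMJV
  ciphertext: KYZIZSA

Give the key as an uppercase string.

  i= 0: K-F =  5 → F
  i= 1: Y-L = 13 → N
  i= 2: Z-Q =  9 → J
  i= 3: I-D =  5 → F
  i= 4: Z-M = 13 → N
  i= 5: S-J =  9 → J
  i= 6: A-V =  5 → F
  shifts repeat with period 3: FNJ

FNJ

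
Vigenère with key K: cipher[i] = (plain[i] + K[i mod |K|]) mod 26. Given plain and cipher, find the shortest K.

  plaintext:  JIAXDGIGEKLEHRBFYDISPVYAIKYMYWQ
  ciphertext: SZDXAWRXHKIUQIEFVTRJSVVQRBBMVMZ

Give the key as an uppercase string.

JRDAXQ

  i= 0: S-J =  9 → J
  i= 1: Z-I = 17 → R
  i= 2: D-A =  3 → D
  i= 3: X-X =  0 → A
  i= 4: A-D = 23 → X
  i= 5: W-G = 16 → Q
  i= 6: R-I =  9 → J
  i= 7: X-G = 17 → R
  i= 8: H-E =  3 → D
  i= 9: K-K =  0 → A
  i=10: I-L = 23 → X
  i=11: U-E = 16 → Q
  i=12: Q-H =  9 → J
  i=13: I-R = 17 → R
  i=14: E-B =  3 → D
  i=15: F-F =  0 → A
  i=16: V-Y = 23 → X
  i=17: T-D = 16 → Q
  i=18: R-I =  9 → J
  i=19: J-S = 17 → R
  i=20: S-P =  3 → D
  i=21: V-V =  0 → A
  i=22: V-Y = 23 → X
  i=23: Q-A = 16 → Q
  i=24: R-I =  9 → J
  i=25: B-K = 17 → R
  i=26: B-Y =  3 → D
  i=27: M-M =  0 → A
  i=28: V-Y = 23 → X
  i=29: M-W = 16 → Q
  i=30: Z-Q =  9 → J
  shifts repeat with period 6: JRDAXQ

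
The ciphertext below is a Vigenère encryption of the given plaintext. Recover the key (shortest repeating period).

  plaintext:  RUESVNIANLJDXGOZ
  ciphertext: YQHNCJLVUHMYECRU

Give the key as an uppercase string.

HWDV

  i= 0: Y-R =  7 → H
  i= 1: Q-U = 22 → W
  i= 2: H-E =  3 → D
  i= 3: N-S = 21 → V
  i= 4: C-V =  7 → H
  i= 5: J-N = 22 → W
  i= 6: L-I =  3 → D
  i= 7: V-A = 21 → V
  i= 8: U-N =  7 → H
  i= 9: H-L = 22 → W
  i=10: M-J =  3 → D
  i=11: Y-D = 21 → V
  i=12: E-X =  7 → H
  i=13: C-G = 22 → W
  i=14: R-O =  3 → D
  i=15: U-Z = 21 → V
  shifts repeat with period 4: HWDV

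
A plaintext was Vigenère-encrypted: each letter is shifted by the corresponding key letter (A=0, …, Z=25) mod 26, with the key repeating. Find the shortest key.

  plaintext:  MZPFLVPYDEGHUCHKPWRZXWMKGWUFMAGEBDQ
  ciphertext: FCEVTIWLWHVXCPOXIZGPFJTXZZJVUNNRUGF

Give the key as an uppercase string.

TDPQINHN

  i= 0: F-M = 19 → T
  i= 1: C-Z =  3 → D
  i= 2: E-P = 15 → P
  i= 3: V-F = 16 → Q
  i= 4: T-L =  8 → I
  i= 5: I-V = 13 → N
  i= 6: W-P =  7 → H
  i= 7: L-Y = 13 → N
  i= 8: W-D = 19 → T
  i= 9: H-E =  3 → D
  i=10: V-G = 15 → P
  i=11: X-H = 16 → Q
  i=12: C-U =  8 → I
  i=13: P-C = 13 → N
  i=14: O-H =  7 → H
  i=15: X-K = 13 → N
  i=16: I-P = 19 → T
  i=17: Z-W =  3 → D
  i=18: G-R = 15 → P
  i=19: P-Z = 16 → Q
  i=20: F-X =  8 → I
  i=21: J-W = 13 → N
  i=22: T-M =  7 → H
  i=23: X-K = 13 → N
  i=24: Z-G = 19 → T
  i=25: Z-W =  3 → D
  i=26: J-U = 15 → P
  i=27: V-F = 16 → Q
  i=28: U-M =  8 → I
  i=29: N-A = 13 → N
  i=30: N-G =  7 → H
  i=31: R-E = 13 → N
  i=32: U-B = 19 → T
  i=33: G-D =  3 → D
  i=34: F-Q = 15 → P
  shifts repeat with period 8: TDPQINHN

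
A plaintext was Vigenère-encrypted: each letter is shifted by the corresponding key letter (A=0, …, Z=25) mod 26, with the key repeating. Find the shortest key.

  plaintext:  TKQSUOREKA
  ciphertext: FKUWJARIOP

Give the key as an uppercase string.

MAEEP

  i= 0: F-T = 12 → M
  i= 1: K-K =  0 → A
  i= 2: U-Q =  4 → E
  i= 3: W-S =  4 → E
  i= 4: J-U = 15 → P
  i= 5: A-O = 12 → M
  i= 6: R-R =  0 → A
  i= 7: I-E =  4 → E
  i= 8: O-K =  4 → E
  i= 9: P-A = 15 → P
  shifts repeat with period 5: MAEEP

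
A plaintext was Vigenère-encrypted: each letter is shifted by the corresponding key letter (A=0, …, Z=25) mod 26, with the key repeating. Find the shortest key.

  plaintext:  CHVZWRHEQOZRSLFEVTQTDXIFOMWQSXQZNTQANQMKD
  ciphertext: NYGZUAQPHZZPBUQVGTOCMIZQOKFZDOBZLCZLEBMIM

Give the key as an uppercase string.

LRLAYJJ

  i= 0: N-C = 11 → L
  i= 1: Y-H = 17 → R
  i= 2: G-V = 11 → L
  i= 3: Z-Z =  0 → A
  i= 4: U-W = 24 → Y
  i= 5: A-R =  9 → J
  i= 6: Q-H =  9 → J
  i= 7: P-E = 11 → L
  i= 8: H-Q = 17 → R
  i= 9: Z-O = 11 → L
  i=10: Z-Z =  0 → A
  i=11: P-R = 24 → Y
  i=12: B-S =  9 → J
  i=13: U-L =  9 → J
  i=14: Q-F = 11 → L
  i=15: V-E = 17 → R
  i=16: G-V = 11 → L
  i=17: T-T =  0 → A
  i=18: O-Q = 24 → Y
  i=19: C-T =  9 → J
  i=20: M-D =  9 → J
  i=21: I-X = 11 → L
  i=22: Z-I = 17 → R
  i=23: Q-F = 11 → L
  i=24: O-O =  0 → A
  i=25: K-M = 24 → Y
  i=26: F-W =  9 → J
  i=27: Z-Q =  9 → J
  i=28: D-S = 11 → L
  i=29: O-X = 17 → R
  i=30: B-Q = 11 → L
  i=31: Z-Z =  0 → A
  i=32: L-N = 24 → Y
  i=33: C-T =  9 → J
  i=34: Z-Q =  9 → J
  i=35: L-A = 11 → L
  i=36: E-N = 17 → R
  i=37: B-Q = 11 → L
  i=38: M-M =  0 → A
  i=39: I-K = 24 → Y
  i=40: M-D =  9 → J
  shifts repeat with period 7: LRLAYJJ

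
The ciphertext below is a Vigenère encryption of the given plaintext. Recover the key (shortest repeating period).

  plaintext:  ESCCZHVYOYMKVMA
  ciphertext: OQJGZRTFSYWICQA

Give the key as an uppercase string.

  i= 0: O-E = 10 → K
  i= 1: Q-S = 24 → Y
  i= 2: J-C =  7 → H
  i= 3: G-C =  4 → E
  i= 4: Z-Z =  0 → A
  i= 5: R-H = 10 → K
  i= 6: T-V = 24 → Y
  i= 7: F-Y =  7 → H
  i= 8: S-O =  4 → E
  i= 9: Y-Y =  0 → A
  i=10: W-M = 10 → K
  i=11: I-K = 24 → Y
  i=12: C-V =  7 → H
  i=13: Q-M =  4 → E
  i=14: A-A =  0 → A
  shifts repeat with period 5: KYHEA

KYHEA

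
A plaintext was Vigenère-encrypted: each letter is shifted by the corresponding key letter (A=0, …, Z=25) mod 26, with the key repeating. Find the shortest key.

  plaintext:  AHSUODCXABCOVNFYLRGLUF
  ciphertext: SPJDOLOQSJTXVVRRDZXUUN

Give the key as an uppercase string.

  i= 0: S-A = 18 → S
  i= 1: P-H =  8 → I
  i= 2: J-S = 17 → R
  i= 3: D-U =  9 → J
  i= 4: O-O =  0 → A
  i= 5: L-D =  8 → I
  i= 6: O-C = 12 → M
  i= 7: Q-X = 19 → T
  i= 8: S-A = 18 → S
  i= 9: J-B =  8 → I
  i=10: T-C = 17 → R
  i=11: X-O =  9 → J
  i=12: V-V =  0 → A
  i=13: V-N =  8 → I
  i=14: R-F = 12 → M
  i=15: R-Y = 19 → T
  i=16: D-L = 18 → S
  i=17: Z-R =  8 → I
  i=18: X-G = 17 → R
  i=19: U-L =  9 → J
  i=20: U-U =  0 → A
  i=21: N-F =  8 → I
  shifts repeat with period 8: SIRJAIMT

SIRJAIMT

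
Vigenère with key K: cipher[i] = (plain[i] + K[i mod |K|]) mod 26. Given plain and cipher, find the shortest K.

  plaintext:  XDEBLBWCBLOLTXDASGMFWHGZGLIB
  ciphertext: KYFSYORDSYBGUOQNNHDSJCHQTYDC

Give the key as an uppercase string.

NVBRN

  i= 0: K-X = 13 → N
  i= 1: Y-D = 21 → V
  i= 2: F-E =  1 → B
  i= 3: S-B = 17 → R
  i= 4: Y-L = 13 → N
  i= 5: O-B = 13 → N
  i= 6: R-W = 21 → V
  i= 7: D-C =  1 → B
  i= 8: S-B = 17 → R
  i= 9: Y-L = 13 → N
  i=10: B-O = 13 → N
  i=11: G-L = 21 → V
  i=12: U-T =  1 → B
  i=13: O-X = 17 → R
  i=14: Q-D = 13 → N
  i=15: N-A = 13 → N
  i=16: N-S = 21 → V
  i=17: H-G =  1 → B
  i=18: D-M = 17 → R
  i=19: S-F = 13 → N
  i=20: J-W = 13 → N
  i=21: C-H = 21 → V
  i=22: H-G =  1 → B
  i=23: Q-Z = 17 → R
  i=24: T-G = 13 → N
  i=25: Y-L = 13 → N
  i=26: D-I = 21 → V
  i=27: C-B =  1 → B
  shifts repeat with period 5: NVBRN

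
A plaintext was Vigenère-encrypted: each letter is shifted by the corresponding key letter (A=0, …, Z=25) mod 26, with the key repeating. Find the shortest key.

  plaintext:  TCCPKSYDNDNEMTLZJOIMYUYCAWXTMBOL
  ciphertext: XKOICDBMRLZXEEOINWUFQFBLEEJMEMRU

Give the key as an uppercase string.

  i= 0: X-T =  4 → E
  i= 1: K-C =  8 → I
  i= 2: O-C = 12 → M
  i= 3: I-P = 19 → T
  i= 4: C-K = 18 → S
  i= 5: D-S = 11 → L
  i= 6: B-Y =  3 → D
  i= 7: M-D =  9 → J
  i= 8: R-N =  4 → E
  i= 9: L-D =  8 → I
  i=10: Z-N = 12 → M
  i=11: X-E = 19 → T
  i=12: E-M = 18 → S
  i=13: E-T = 11 → L
  i=14: O-L =  3 → D
  i=15: I-Z =  9 → J
  i=16: N-J =  4 → E
  i=17: W-O =  8 → I
  i=18: U-I = 12 → M
  i=19: F-M = 19 → T
  i=20: Q-Y = 18 → S
  i=21: F-U = 11 → L
  i=22: B-Y =  3 → D
  i=23: L-C =  9 → J
  i=24: E-A =  4 → E
  i=25: E-W =  8 → I
  i=26: J-X = 12 → M
  i=27: M-T = 19 → T
  i=28: E-M = 18 → S
  i=29: M-B = 11 → L
  i=30: R-O =  3 → D
  i=31: U-L =  9 → J
  shifts repeat with period 8: EIMTSLDJ

EIMTSLDJ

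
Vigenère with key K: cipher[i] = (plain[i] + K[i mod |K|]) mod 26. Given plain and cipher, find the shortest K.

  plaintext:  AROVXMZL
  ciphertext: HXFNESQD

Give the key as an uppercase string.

  i= 0: H-A =  7 → H
  i= 1: X-R =  6 → G
  i= 2: F-O = 17 → R
  i= 3: N-V = 18 → S
  i= 4: E-X =  7 → H
  i= 5: S-M =  6 → G
  i= 6: Q-Z = 17 → R
  i= 7: D-L = 18 → S
  shifts repeat with period 4: HGRS

HGRS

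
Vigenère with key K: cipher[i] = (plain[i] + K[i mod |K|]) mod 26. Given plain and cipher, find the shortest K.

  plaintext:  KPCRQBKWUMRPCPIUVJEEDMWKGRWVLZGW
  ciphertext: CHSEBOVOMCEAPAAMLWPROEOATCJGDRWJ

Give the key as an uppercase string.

SSQNLNL

  i= 0: C-K = 18 → S
  i= 1: H-P = 18 → S
  i= 2: S-C = 16 → Q
  i= 3: E-R = 13 → N
  i= 4: B-Q = 11 → L
  i= 5: O-B = 13 → N
  i= 6: V-K = 11 → L
  i= 7: O-W = 18 → S
  i= 8: M-U = 18 → S
  i= 9: C-M = 16 → Q
  i=10: E-R = 13 → N
  i=11: A-P = 11 → L
  i=12: P-C = 13 → N
  i=13: A-P = 11 → L
  i=14: A-I = 18 → S
  i=15: M-U = 18 → S
  i=16: L-V = 16 → Q
  i=17: W-J = 13 → N
  i=18: P-E = 11 → L
  i=19: R-E = 13 → N
  i=20: O-D = 11 → L
  i=21: E-M = 18 → S
  i=22: O-W = 18 → S
  i=23: A-K = 16 → Q
  i=24: T-G = 13 → N
  i=25: C-R = 11 → L
  i=26: J-W = 13 → N
  i=27: G-V = 11 → L
  i=28: D-L = 18 → S
  i=29: R-Z = 18 → S
  i=30: W-G = 16 → Q
  i=31: J-W = 13 → N
  shifts repeat with period 7: SSQNLNL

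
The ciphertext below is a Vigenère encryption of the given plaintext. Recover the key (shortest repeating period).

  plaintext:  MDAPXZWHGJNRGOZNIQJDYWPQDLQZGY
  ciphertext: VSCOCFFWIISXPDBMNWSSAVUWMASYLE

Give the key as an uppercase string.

JPCZFG

  i= 0: V-M =  9 → J
  i= 1: S-D = 15 → P
  i= 2: C-A =  2 → C
  i= 3: O-P = 25 → Z
  i= 4: C-X =  5 → F
  i= 5: F-Z =  6 → G
  i= 6: F-W =  9 → J
  i= 7: W-H = 15 → P
  i= 8: I-G =  2 → C
  i= 9: I-J = 25 → Z
  i=10: S-N =  5 → F
  i=11: X-R =  6 → G
  i=12: P-G =  9 → J
  i=13: D-O = 15 → P
  i=14: B-Z =  2 → C
  i=15: M-N = 25 → Z
  i=16: N-I =  5 → F
  i=17: W-Q =  6 → G
  i=18: S-J =  9 → J
  i=19: S-D = 15 → P
  i=20: A-Y =  2 → C
  i=21: V-W = 25 → Z
  i=22: U-P =  5 → F
  i=23: W-Q =  6 → G
  i=24: M-D =  9 → J
  i=25: A-L = 15 → P
  i=26: S-Q =  2 → C
  i=27: Y-Z = 25 → Z
  i=28: L-G =  5 → F
  i=29: E-Y =  6 → G
  shifts repeat with period 6: JPCZFG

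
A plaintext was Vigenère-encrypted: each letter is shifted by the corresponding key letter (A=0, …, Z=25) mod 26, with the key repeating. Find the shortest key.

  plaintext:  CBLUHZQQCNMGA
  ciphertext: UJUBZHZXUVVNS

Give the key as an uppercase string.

  i= 0: U-C = 18 → S
  i= 1: J-B =  8 → I
  i= 2: U-L =  9 → J
  i= 3: B-U =  7 → H
  i= 4: Z-H = 18 → S
  i= 5: H-Z =  8 → I
  i= 6: Z-Q =  9 → J
  i= 7: X-Q =  7 → H
  i= 8: U-C = 18 → S
  i= 9: V-N =  8 → I
  i=10: V-M =  9 → J
  i=11: N-G =  7 → H
  i=12: S-A = 18 → S
  shifts repeat with period 4: SIJH

SIJH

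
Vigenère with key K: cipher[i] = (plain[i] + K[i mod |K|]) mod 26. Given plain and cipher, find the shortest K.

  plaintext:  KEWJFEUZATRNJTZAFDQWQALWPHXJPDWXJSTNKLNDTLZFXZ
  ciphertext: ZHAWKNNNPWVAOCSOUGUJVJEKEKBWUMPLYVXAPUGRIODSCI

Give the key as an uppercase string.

PDENFJTO

  i= 0: Z-K = 15 → P
  i= 1: H-E =  3 → D
  i= 2: A-W =  4 → E
  i= 3: W-J = 13 → N
  i= 4: K-F =  5 → F
  i= 5: N-E =  9 → J
  i= 6: N-U = 19 → T
  i= 7: N-Z = 14 → O
  i= 8: P-A = 15 → P
  i= 9: W-T =  3 → D
  i=10: V-R =  4 → E
  i=11: A-N = 13 → N
  i=12: O-J =  5 → F
  i=13: C-T =  9 → J
  i=14: S-Z = 19 → T
  i=15: O-A = 14 → O
  i=16: U-F = 15 → P
  i=17: G-D =  3 → D
  i=18: U-Q =  4 → E
  i=19: J-W = 13 → N
  i=20: V-Q =  5 → F
  i=21: J-A =  9 → J
  i=22: E-L = 19 → T
  i=23: K-W = 14 → O
  i=24: E-P = 15 → P
  i=25: K-H =  3 → D
  i=26: B-X =  4 → E
  i=27: W-J = 13 → N
  i=28: U-P =  5 → F
  i=29: M-D =  9 → J
  i=30: P-W = 19 → T
  i=31: L-X = 14 → O
  i=32: Y-J = 15 → P
  i=33: V-S =  3 → D
  i=34: X-T =  4 → E
  i=35: A-N = 13 → N
  i=36: P-K =  5 → F
  i=37: U-L =  9 → J
  i=38: G-N = 19 → T
  i=39: R-D = 14 → O
  i=40: I-T = 15 → P
  i=41: O-L =  3 → D
  i=42: D-Z =  4 → E
  i=43: S-F = 13 → N
  i=44: C-X =  5 → F
  i=45: I-Z =  9 → J
  shifts repeat with period 8: PDENFJTO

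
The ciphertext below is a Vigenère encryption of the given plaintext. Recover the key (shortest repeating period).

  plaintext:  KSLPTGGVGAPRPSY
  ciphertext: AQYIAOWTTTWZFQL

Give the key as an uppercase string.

  i= 0: A-K = 16 → Q
  i= 1: Q-S = 24 → Y
  i= 2: Y-L = 13 → N
  i= 3: I-P = 19 → T
  i= 4: A-T =  7 → H
  i= 5: O-G =  8 → I
  i= 6: W-G = 16 → Q
  i= 7: T-V = 24 → Y
  i= 8: T-G = 13 → N
  i= 9: T-A = 19 → T
  i=10: W-P =  7 → H
  i=11: Z-R =  8 → I
  i=12: F-P = 16 → Q
  i=13: Q-S = 24 → Y
  i=14: L-Y = 13 → N
  shifts repeat with period 6: QYNTHI

QYNTHI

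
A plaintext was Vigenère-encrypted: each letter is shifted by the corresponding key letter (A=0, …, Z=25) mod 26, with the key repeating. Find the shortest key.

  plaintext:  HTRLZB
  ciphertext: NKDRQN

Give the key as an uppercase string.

GRM

  i= 0: N-H =  6 → G
  i= 1: K-T = 17 → R
  i= 2: D-R = 12 → M
  i= 3: R-L =  6 → G
  i= 4: Q-Z = 17 → R
  i= 5: N-B = 12 → M
  shifts repeat with period 3: GRM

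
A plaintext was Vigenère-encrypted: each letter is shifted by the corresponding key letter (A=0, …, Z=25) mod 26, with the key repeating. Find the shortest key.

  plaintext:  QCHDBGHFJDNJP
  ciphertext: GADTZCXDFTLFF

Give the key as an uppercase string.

  i= 0: G-Q = 16 → Q
  i= 1: A-C = 24 → Y
  i= 2: D-H = 22 → W
  i= 3: T-D = 16 → Q
  i= 4: Z-B = 24 → Y
  i= 5: C-G = 22 → W
  i= 6: X-H = 16 → Q
  i= 7: D-F = 24 → Y
  i= 8: F-J = 22 → W
  i= 9: T-D = 16 → Q
  i=10: L-N = 24 → Y
  i=11: F-J = 22 → W
  i=12: F-P = 16 → Q
  shifts repeat with period 3: QYW

QYW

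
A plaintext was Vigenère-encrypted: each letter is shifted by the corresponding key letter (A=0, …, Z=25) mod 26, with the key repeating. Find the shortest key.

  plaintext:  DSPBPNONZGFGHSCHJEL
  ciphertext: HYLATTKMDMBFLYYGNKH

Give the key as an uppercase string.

EGWZ

  i= 0: H-D =  4 → E
  i= 1: Y-S =  6 → G
  i= 2: L-P = 22 → W
  i= 3: A-B = 25 → Z
  i= 4: T-P =  4 → E
  i= 5: T-N =  6 → G
  i= 6: K-O = 22 → W
  i= 7: M-N = 25 → Z
  i= 8: D-Z =  4 → E
  i= 9: M-G =  6 → G
  i=10: B-F = 22 → W
  i=11: F-G = 25 → Z
  i=12: L-H =  4 → E
  i=13: Y-S =  6 → G
  i=14: Y-C = 22 → W
  i=15: G-H = 25 → Z
  i=16: N-J =  4 → E
  i=17: K-E =  6 → G
  i=18: H-L = 22 → W
  shifts repeat with period 4: EGWZ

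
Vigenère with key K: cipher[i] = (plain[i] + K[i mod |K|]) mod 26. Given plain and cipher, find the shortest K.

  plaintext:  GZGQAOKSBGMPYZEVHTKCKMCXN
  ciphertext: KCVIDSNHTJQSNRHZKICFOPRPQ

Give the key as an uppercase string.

  i= 0: K-G =  4 → E
  i= 1: C-Z =  3 → D
  i= 2: V-G = 15 → P
  i= 3: I-Q = 18 → S
  i= 4: D-A =  3 → D
  i= 5: S-O =  4 → E
  i= 6: N-K =  3 → D
  i= 7: H-S = 15 → P
  i= 8: T-B = 18 → S
  i= 9: J-G =  3 → D
  i=10: Q-M =  4 → E
  i=11: S-P =  3 → D
  i=12: N-Y = 15 → P
  i=13: R-Z = 18 → S
  i=14: H-E =  3 → D
  i=15: Z-V =  4 → E
  i=16: K-H =  3 → D
  i=17: I-T = 15 → P
  i=18: C-K = 18 → S
  i=19: F-C =  3 → D
  i=20: O-K =  4 → E
  i=21: P-M =  3 → D
  i=22: R-C = 15 → P
  i=23: P-X = 18 → S
  i=24: Q-N =  3 → D
  shifts repeat with period 5: EDPSD

EDPSD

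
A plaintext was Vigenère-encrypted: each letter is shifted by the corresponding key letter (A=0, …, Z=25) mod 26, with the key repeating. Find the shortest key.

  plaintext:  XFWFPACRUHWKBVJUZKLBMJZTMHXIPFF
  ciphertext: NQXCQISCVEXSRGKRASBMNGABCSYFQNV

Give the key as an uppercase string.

  i= 0: N-X = 16 → Q
  i= 1: Q-F = 11 → L
  i= 2: X-W =  1 → B
  i= 3: C-F = 23 → X
  i= 4: Q-P =  1 → B
  i= 5: I-A =  8 → I
  i= 6: S-C = 16 → Q
  i= 7: C-R = 11 → L
  i= 8: V-U =  1 → B
  i= 9: E-H = 23 → X
  i=10: X-W =  1 → B
  i=11: S-K =  8 → I
  i=12: R-B = 16 → Q
  i=13: G-V = 11 → L
  i=14: K-J =  1 → B
  i=15: R-U = 23 → X
  i=16: A-Z =  1 → B
  i=17: S-K =  8 → I
  i=18: B-L = 16 → Q
  i=19: M-B = 11 → L
  i=20: N-M =  1 → B
  i=21: G-J = 23 → X
  i=22: A-Z =  1 → B
  i=23: B-T =  8 → I
  i=24: C-M = 16 → Q
  i=25: S-H = 11 → L
  i=26: Y-X =  1 → B
  i=27: F-I = 23 → X
  i=28: Q-P =  1 → B
  i=29: N-F =  8 → I
  i=30: V-F = 16 → Q
  shifts repeat with period 6: QLBXBI

QLBXBI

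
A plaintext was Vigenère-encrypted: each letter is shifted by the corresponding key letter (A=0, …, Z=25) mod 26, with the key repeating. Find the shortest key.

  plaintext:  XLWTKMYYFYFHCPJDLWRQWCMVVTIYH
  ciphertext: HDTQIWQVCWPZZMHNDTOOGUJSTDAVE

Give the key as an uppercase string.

KSXXY

  i= 0: H-X = 10 → K
  i= 1: D-L = 18 → S
  i= 2: T-W = 23 → X
  i= 3: Q-T = 23 → X
  i= 4: I-K = 24 → Y
  i= 5: W-M = 10 → K
  i= 6: Q-Y = 18 → S
  i= 7: V-Y = 23 → X
  i= 8: C-F = 23 → X
  i= 9: W-Y = 24 → Y
  i=10: P-F = 10 → K
  i=11: Z-H = 18 → S
  i=12: Z-C = 23 → X
  i=13: M-P = 23 → X
  i=14: H-J = 24 → Y
  i=15: N-D = 10 → K
  i=16: D-L = 18 → S
  i=17: T-W = 23 → X
  i=18: O-R = 23 → X
  i=19: O-Q = 24 → Y
  i=20: G-W = 10 → K
  i=21: U-C = 18 → S
  i=22: J-M = 23 → X
  i=23: S-V = 23 → X
  i=24: T-V = 24 → Y
  i=25: D-T = 10 → K
  i=26: A-I = 18 → S
  i=27: V-Y = 23 → X
  i=28: E-H = 23 → X
  shifts repeat with period 5: KSXXY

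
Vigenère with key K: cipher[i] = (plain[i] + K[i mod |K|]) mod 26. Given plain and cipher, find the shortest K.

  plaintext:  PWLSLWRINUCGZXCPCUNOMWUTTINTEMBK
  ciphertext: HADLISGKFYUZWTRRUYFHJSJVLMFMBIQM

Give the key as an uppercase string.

  i= 0: H-P = 18 → S
  i= 1: A-W =  4 → E
  i= 2: D-L = 18 → S
  i= 3: L-S = 19 → T
  i= 4: I-L = 23 → X
  i= 5: S-W = 22 → W
  i= 6: G-R = 15 → P
  i= 7: K-I =  2 → C
  i= 8: F-N = 18 → S
  i= 9: Y-U =  4 → E
  i=10: U-C = 18 → S
  i=11: Z-G = 19 → T
  i=12: W-Z = 23 → X
  i=13: T-X = 22 → W
  i=14: R-C = 15 → P
  i=15: R-P =  2 → C
  i=16: U-C = 18 → S
  i=17: Y-U =  4 → E
  i=18: F-N = 18 → S
  i=19: H-O = 19 → T
  i=20: J-M = 23 → X
  i=21: S-W = 22 → W
  i=22: J-U = 15 → P
  i=23: V-T =  2 → C
  i=24: L-T = 18 → S
  i=25: M-I =  4 → E
  i=26: F-N = 18 → S
  i=27: M-T = 19 → T
  i=28: B-E = 23 → X
  i=29: I-M = 22 → W
  i=30: Q-B = 15 → P
  i=31: M-K =  2 → C
  shifts repeat with period 8: SESTXWPC

SESTXWPC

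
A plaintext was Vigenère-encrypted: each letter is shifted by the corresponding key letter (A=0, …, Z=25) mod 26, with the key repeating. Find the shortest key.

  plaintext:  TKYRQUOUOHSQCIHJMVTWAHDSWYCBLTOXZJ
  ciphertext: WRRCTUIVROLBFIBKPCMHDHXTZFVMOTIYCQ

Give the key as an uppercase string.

DHTLDAUB

  i= 0: W-T =  3 → D
  i= 1: R-K =  7 → H
  i= 2: R-Y = 19 → T
  i= 3: C-R = 11 → L
  i= 4: T-Q =  3 → D
  i= 5: U-U =  0 → A
  i= 6: I-O = 20 → U
  i= 7: V-U =  1 → B
  i= 8: R-O =  3 → D
  i= 9: O-H =  7 → H
  i=10: L-S = 19 → T
  i=11: B-Q = 11 → L
  i=12: F-C =  3 → D
  i=13: I-I =  0 → A
  i=14: B-H = 20 → U
  i=15: K-J =  1 → B
  i=16: P-M =  3 → D
  i=17: C-V =  7 → H
  i=18: M-T = 19 → T
  i=19: H-W = 11 → L
  i=20: D-A =  3 → D
  i=21: H-H =  0 → A
  i=22: X-D = 20 → U
  i=23: T-S =  1 → B
  i=24: Z-W =  3 → D
  i=25: F-Y =  7 → H
  i=26: V-C = 19 → T
  i=27: M-B = 11 → L
  i=28: O-L =  3 → D
  i=29: T-T =  0 → A
  i=30: I-O = 20 → U
  i=31: Y-X =  1 → B
  i=32: C-Z =  3 → D
  i=33: Q-J =  7 → H
  shifts repeat with period 8: DHTLDAUB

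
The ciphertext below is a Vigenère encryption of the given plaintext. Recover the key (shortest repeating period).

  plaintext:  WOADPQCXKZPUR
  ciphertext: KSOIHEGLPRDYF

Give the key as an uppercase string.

OEOFS

  i= 0: K-W = 14 → O
  i= 1: S-O =  4 → E
  i= 2: O-A = 14 → O
  i= 3: I-D =  5 → F
  i= 4: H-P = 18 → S
  i= 5: E-Q = 14 → O
  i= 6: G-C =  4 → E
  i= 7: L-X = 14 → O
  i= 8: P-K =  5 → F
  i= 9: R-Z = 18 → S
  i=10: D-P = 14 → O
  i=11: Y-U =  4 → E
  i=12: F-R = 14 → O
  shifts repeat with period 5: OEOFS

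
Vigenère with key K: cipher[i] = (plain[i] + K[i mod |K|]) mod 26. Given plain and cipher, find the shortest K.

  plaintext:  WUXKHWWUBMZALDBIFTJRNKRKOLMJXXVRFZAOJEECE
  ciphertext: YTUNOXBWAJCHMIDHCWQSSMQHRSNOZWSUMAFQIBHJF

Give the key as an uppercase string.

CZXDHBF

  i= 0: Y-W =  2 → C
  i= 1: T-U = 25 → Z
  i= 2: U-X = 23 → X
  i= 3: N-K =  3 → D
  i= 4: O-H =  7 → H
  i= 5: X-W =  1 → B
  i= 6: B-W =  5 → F
  i= 7: W-U =  2 → C
  i= 8: A-B = 25 → Z
  i= 9: J-M = 23 → X
  i=10: C-Z =  3 → D
  i=11: H-A =  7 → H
  i=12: M-L =  1 → B
  i=13: I-D =  5 → F
  i=14: D-B =  2 → C
  i=15: H-I = 25 → Z
  i=16: C-F = 23 → X
  i=17: W-T =  3 → D
  i=18: Q-J =  7 → H
  i=19: S-R =  1 → B
  i=20: S-N =  5 → F
  i=21: M-K =  2 → C
  i=22: Q-R = 25 → Z
  i=23: H-K = 23 → X
  i=24: R-O =  3 → D
  i=25: S-L =  7 → H
  i=26: N-M =  1 → B
  i=27: O-J =  5 → F
  i=28: Z-X =  2 → C
  i=29: W-X = 25 → Z
  i=30: S-V = 23 → X
  i=31: U-R =  3 → D
  i=32: M-F =  7 → H
  i=33: A-Z =  1 → B
  i=34: F-A =  5 → F
  i=35: Q-O =  2 → C
  i=36: I-J = 25 → Z
  i=37: B-E = 23 → X
  i=38: H-E =  3 → D
  i=39: J-C =  7 → H
  i=40: F-E =  1 → B
  shifts repeat with period 7: CZXDHBF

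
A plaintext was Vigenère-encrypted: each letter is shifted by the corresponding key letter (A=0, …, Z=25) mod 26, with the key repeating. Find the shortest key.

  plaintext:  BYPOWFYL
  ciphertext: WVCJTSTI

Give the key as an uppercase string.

  i= 0: W-B = 21 → V
  i= 1: V-Y = 23 → X
  i= 2: C-P = 13 → N
  i= 3: J-O = 21 → V
  i= 4: T-W = 23 → X
  i= 5: S-F = 13 → N
  i= 6: T-Y = 21 → V
  i= 7: I-L = 23 → X
  shifts repeat with period 3: VXN

VXN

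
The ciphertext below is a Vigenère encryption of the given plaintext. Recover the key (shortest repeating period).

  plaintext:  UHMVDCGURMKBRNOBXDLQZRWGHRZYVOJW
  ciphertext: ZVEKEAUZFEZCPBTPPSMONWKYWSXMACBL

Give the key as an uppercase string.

FOSPBYO

  i= 0: Z-U =  5 → F
  i= 1: V-H = 14 → O
  i= 2: E-M = 18 → S
  i= 3: K-V = 15 → P
  i= 4: E-D =  1 → B
  i= 5: A-C = 24 → Y
  i= 6: U-G = 14 → O
  i= 7: Z-U =  5 → F
  i= 8: F-R = 14 → O
  i= 9: E-M = 18 → S
  i=10: Z-K = 15 → P
  i=11: C-B =  1 → B
  i=12: P-R = 24 → Y
  i=13: B-N = 14 → O
  i=14: T-O =  5 → F
  i=15: P-B = 14 → O
  i=16: P-X = 18 → S
  i=17: S-D = 15 → P
  i=18: M-L =  1 → B
  i=19: O-Q = 24 → Y
  i=20: N-Z = 14 → O
  i=21: W-R =  5 → F
  i=22: K-W = 14 → O
  i=23: Y-G = 18 → S
  i=24: W-H = 15 → P
  i=25: S-R =  1 → B
  i=26: X-Z = 24 → Y
  i=27: M-Y = 14 → O
  i=28: A-V =  5 → F
  i=29: C-O = 14 → O
  i=30: B-J = 18 → S
  i=31: L-W = 15 → P
  shifts repeat with period 7: FOSPBYO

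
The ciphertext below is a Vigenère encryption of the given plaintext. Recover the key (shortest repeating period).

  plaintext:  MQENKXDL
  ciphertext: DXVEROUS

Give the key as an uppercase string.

  i= 0: D-M = 17 → R
  i= 1: X-Q =  7 → H
  i= 2: V-E = 17 → R
  i= 3: E-N = 17 → R
  i= 4: R-K =  7 → H
  i= 5: O-X = 17 → R
  i= 6: U-D = 17 → R
  i= 7: S-L =  7 → H
  shifts repeat with period 3: RHR

RHR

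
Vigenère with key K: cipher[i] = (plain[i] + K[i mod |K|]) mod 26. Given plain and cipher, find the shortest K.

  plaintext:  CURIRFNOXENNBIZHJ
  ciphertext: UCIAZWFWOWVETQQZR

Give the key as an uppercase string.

SIR

  i= 0: U-C = 18 → S
  i= 1: C-U =  8 → I
  i= 2: I-R = 17 → R
  i= 3: A-I = 18 → S
  i= 4: Z-R =  8 → I
  i= 5: W-F = 17 → R
  i= 6: F-N = 18 → S
  i= 7: W-O =  8 → I
  i= 8: O-X = 17 → R
  i= 9: W-E = 18 → S
  i=10: V-N =  8 → I
  i=11: E-N = 17 → R
  i=12: T-B = 18 → S
  i=13: Q-I =  8 → I
  i=14: Q-Z = 17 → R
  i=15: Z-H = 18 → S
  i=16: R-J =  8 → I
  shifts repeat with period 3: SIR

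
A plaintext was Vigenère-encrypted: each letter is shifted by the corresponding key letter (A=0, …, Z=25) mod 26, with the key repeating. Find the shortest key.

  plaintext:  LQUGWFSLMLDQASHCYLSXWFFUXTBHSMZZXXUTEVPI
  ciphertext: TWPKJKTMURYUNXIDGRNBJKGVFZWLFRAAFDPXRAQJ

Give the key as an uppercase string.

IGVENFBB

  i= 0: T-L =  8 → I
  i= 1: W-Q =  6 → G
  i= 2: P-U = 21 → V
  i= 3: K-G =  4 → E
  i= 4: J-W = 13 → N
  i= 5: K-F =  5 → F
  i= 6: T-S =  1 → B
  i= 7: M-L =  1 → B
  i= 8: U-M =  8 → I
  i= 9: R-L =  6 → G
  i=10: Y-D = 21 → V
  i=11: U-Q =  4 → E
  i=12: N-A = 13 → N
  i=13: X-S =  5 → F
  i=14: I-H =  1 → B
  i=15: D-C =  1 → B
  i=16: G-Y =  8 → I
  i=17: R-L =  6 → G
  i=18: N-S = 21 → V
  i=19: B-X =  4 → E
  i=20: J-W = 13 → N
  i=21: K-F =  5 → F
  i=22: G-F =  1 → B
  i=23: V-U =  1 → B
  i=24: F-X =  8 → I
  i=25: Z-T =  6 → G
  i=26: W-B = 21 → V
  i=27: L-H =  4 → E
  i=28: F-S = 13 → N
  i=29: R-M =  5 → F
  i=30: A-Z =  1 → B
  i=31: A-Z =  1 → B
  i=32: F-X =  8 → I
  i=33: D-X =  6 → G
  i=34: P-U = 21 → V
  i=35: X-T =  4 → E
  i=36: R-E = 13 → N
  i=37: A-V =  5 → F
  i=38: Q-P =  1 → B
  i=39: J-I =  1 → B
  shifts repeat with period 8: IGVENFBB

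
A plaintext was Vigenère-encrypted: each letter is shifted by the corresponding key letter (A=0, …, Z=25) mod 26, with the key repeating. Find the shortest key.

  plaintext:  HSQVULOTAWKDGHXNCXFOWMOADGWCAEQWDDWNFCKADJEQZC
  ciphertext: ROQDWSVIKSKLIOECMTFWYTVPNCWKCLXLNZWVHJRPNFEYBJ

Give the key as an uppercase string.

  i= 0: R-H = 10 → K
  i= 1: O-S = 22 → W
  i= 2: Q-Q =  0 → A
  i= 3: D-V =  8 → I
  i= 4: W-U =  2 → C
  i= 5: S-L =  7 → H
  i= 6: V-O =  7 → H
  i= 7: I-T = 15 → P
  i= 8: K-A = 10 → K
  i= 9: S-W = 22 → W
  i=10: K-K =  0 → A
  i=11: L-D =  8 → I
  i=12: I-G =  2 → C
  i=13: O-H =  7 → H
  i=14: E-X =  7 → H
  i=15: C-N = 15 → P
  i=16: M-C = 10 → K
  i=17: T-X = 22 → W
  i=18: F-F =  0 → A
  i=19: W-O =  8 → I
  i=20: Y-W =  2 → C
  i=21: T-M =  7 → H
  i=22: V-O =  7 → H
  i=23: P-A = 15 → P
  i=24: N-D = 10 → K
  i=25: C-G = 22 → W
  i=26: W-W =  0 → A
  i=27: K-C =  8 → I
  i=28: C-A =  2 → C
  i=29: L-E =  7 → H
  i=30: X-Q =  7 → H
  i=31: L-W = 15 → P
  i=32: N-D = 10 → K
  i=33: Z-D = 22 → W
  i=34: W-W =  0 → A
  i=35: V-N =  8 → I
  i=36: H-F =  2 → C
  i=37: J-C =  7 → H
  i=38: R-K =  7 → H
  i=39: P-A = 15 → P
  i=40: N-D = 10 → K
  i=41: F-J = 22 → W
  i=42: E-E =  0 → A
  i=43: Y-Q =  8 → I
  i=44: B-Z =  2 → C
  i=45: J-C =  7 → H
  shifts repeat with period 8: KWAICHHP

KWAICHHP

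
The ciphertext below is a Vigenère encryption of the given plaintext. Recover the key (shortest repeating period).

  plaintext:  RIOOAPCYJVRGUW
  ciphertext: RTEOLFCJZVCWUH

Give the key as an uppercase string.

ALQ

  i= 0: R-R =  0 → A
  i= 1: T-I = 11 → L
  i= 2: E-O = 16 → Q
  i= 3: O-O =  0 → A
  i= 4: L-A = 11 → L
  i= 5: F-P = 16 → Q
  i= 6: C-C =  0 → A
  i= 7: J-Y = 11 → L
  i= 8: Z-J = 16 → Q
  i= 9: V-V =  0 → A
  i=10: C-R = 11 → L
  i=11: W-G = 16 → Q
  i=12: U-U =  0 → A
  i=13: H-W = 11 → L
  shifts repeat with period 3: ALQ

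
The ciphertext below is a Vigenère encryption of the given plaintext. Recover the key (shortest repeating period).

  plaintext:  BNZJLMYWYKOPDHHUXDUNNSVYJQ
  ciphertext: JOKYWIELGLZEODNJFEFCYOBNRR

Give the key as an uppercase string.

IBLPLWGP

  i= 0: J-B =  8 → I
  i= 1: O-N =  1 → B
  i= 2: K-Z = 11 → L
  i= 3: Y-J = 15 → P
  i= 4: W-L = 11 → L
  i= 5: I-M = 22 → W
  i= 6: E-Y =  6 → G
  i= 7: L-W = 15 → P
  i= 8: G-Y =  8 → I
  i= 9: L-K =  1 → B
  i=10: Z-O = 11 → L
  i=11: E-P = 15 → P
  i=12: O-D = 11 → L
  i=13: D-H = 22 → W
  i=14: N-H =  6 → G
  i=15: J-U = 15 → P
  i=16: F-X =  8 → I
  i=17: E-D =  1 → B
  i=18: F-U = 11 → L
  i=19: C-N = 15 → P
  i=20: Y-N = 11 → L
  i=21: O-S = 22 → W
  i=22: B-V =  6 → G
  i=23: N-Y = 15 → P
  i=24: R-J =  8 → I
  i=25: R-Q =  1 → B
  shifts repeat with period 8: IBLPLWGP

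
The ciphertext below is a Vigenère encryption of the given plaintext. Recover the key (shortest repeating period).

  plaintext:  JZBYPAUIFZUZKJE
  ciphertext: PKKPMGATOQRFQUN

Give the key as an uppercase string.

  i= 0: P-J =  6 → G
  i= 1: K-Z = 11 → L
  i= 2: K-B =  9 → J
  i= 3: P-Y = 17 → R
  i= 4: M-P = 23 → X
  i= 5: G-A =  6 → G
  i= 6: A-U =  6 → G
  i= 7: T-I = 11 → L
  i= 8: O-F =  9 → J
  i= 9: Q-Z = 17 → R
  i=10: R-U = 23 → X
  i=11: F-Z =  6 → G
  i=12: Q-K =  6 → G
  i=13: U-J = 11 → L
  i=14: N-E =  9 → J
  shifts repeat with period 6: GLJRXG

GLJRXG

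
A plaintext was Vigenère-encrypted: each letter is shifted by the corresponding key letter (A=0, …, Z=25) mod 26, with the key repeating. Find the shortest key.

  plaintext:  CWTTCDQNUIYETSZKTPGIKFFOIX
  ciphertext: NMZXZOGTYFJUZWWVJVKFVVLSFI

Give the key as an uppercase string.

LQGEX

  i= 0: N-C = 11 → L
  i= 1: M-W = 16 → Q
  i= 2: Z-T =  6 → G
  i= 3: X-T =  4 → E
  i= 4: Z-C = 23 → X
  i= 5: O-D = 11 → L
  i= 6: G-Q = 16 → Q
  i= 7: T-N =  6 → G
  i= 8: Y-U =  4 → E
  i= 9: F-I = 23 → X
  i=10: J-Y = 11 → L
  i=11: U-E = 16 → Q
  i=12: Z-T =  6 → G
  i=13: W-S =  4 → E
  i=14: W-Z = 23 → X
  i=15: V-K = 11 → L
  i=16: J-T = 16 → Q
  i=17: V-P =  6 → G
  i=18: K-G =  4 → E
  i=19: F-I = 23 → X
  i=20: V-K = 11 → L
  i=21: V-F = 16 → Q
  i=22: L-F =  6 → G
  i=23: S-O =  4 → E
  i=24: F-I = 23 → X
  i=25: I-X = 11 → L
  shifts repeat with period 5: LQGEX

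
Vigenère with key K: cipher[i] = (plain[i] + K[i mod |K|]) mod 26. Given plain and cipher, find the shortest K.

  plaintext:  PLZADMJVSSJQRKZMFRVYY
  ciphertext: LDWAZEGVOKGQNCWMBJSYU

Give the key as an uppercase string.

WSXA

  i= 0: L-P = 22 → W
  i= 1: D-L = 18 → S
  i= 2: W-Z = 23 → X
  i= 3: A-A =  0 → A
  i= 4: Z-D = 22 → W
  i= 5: E-M = 18 → S
  i= 6: G-J = 23 → X
  i= 7: V-V =  0 → A
  i= 8: O-S = 22 → W
  i= 9: K-S = 18 → S
  i=10: G-J = 23 → X
  i=11: Q-Q =  0 → A
  i=12: N-R = 22 → W
  i=13: C-K = 18 → S
  i=14: W-Z = 23 → X
  i=15: M-M =  0 → A
  i=16: B-F = 22 → W
  i=17: J-R = 18 → S
  i=18: S-V = 23 → X
  i=19: Y-Y =  0 → A
  i=20: U-Y = 22 → W
  shifts repeat with period 4: WSXA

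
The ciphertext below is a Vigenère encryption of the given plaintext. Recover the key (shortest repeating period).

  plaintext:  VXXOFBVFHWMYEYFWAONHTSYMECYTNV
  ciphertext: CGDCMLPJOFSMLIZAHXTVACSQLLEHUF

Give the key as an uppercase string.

  i= 0: C-V =  7 → H
  i= 1: G-X =  9 → J
  i= 2: D-X =  6 → G
  i= 3: C-O = 14 → O
  i= 4: M-F =  7 → H
  i= 5: L-B = 10 → K
  i= 6: P-V = 20 → U
  i= 7: J-F =  4 → E
  i= 8: O-H =  7 → H
  i= 9: F-W =  9 → J
  i=10: S-M =  6 → G
  i=11: M-Y = 14 → O
  i=12: L-E =  7 → H
  i=13: I-Y = 10 → K
  i=14: Z-F = 20 → U
  i=15: A-W =  4 → E
  i=16: H-A =  7 → H
  i=17: X-O =  9 → J
  i=18: T-N =  6 → G
  i=19: V-H = 14 → O
  i=20: A-T =  7 → H
  i=21: C-S = 10 → K
  i=22: S-Y = 20 → U
  i=23: Q-M =  4 → E
  i=24: L-E =  7 → H
  i=25: L-C =  9 → J
  i=26: E-Y =  6 → G
  i=27: H-T = 14 → O
  i=28: U-N =  7 → H
  i=29: F-V = 10 → K
  shifts repeat with period 8: HJGOHKUE

HJGOHKUE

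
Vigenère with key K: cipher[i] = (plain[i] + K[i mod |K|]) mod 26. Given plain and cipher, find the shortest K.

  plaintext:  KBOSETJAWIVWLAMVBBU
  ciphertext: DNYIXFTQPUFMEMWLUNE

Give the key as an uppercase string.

TMKQ

  i= 0: D-K = 19 → T
  i= 1: N-B = 12 → M
  i= 2: Y-O = 10 → K
  i= 3: I-S = 16 → Q
  i= 4: X-E = 19 → T
  i= 5: F-T = 12 → M
  i= 6: T-J = 10 → K
  i= 7: Q-A = 16 → Q
  i= 8: P-W = 19 → T
  i= 9: U-I = 12 → M
  i=10: F-V = 10 → K
  i=11: M-W = 16 → Q
  i=12: E-L = 19 → T
  i=13: M-A = 12 → M
  i=14: W-M = 10 → K
  i=15: L-V = 16 → Q
  i=16: U-B = 19 → T
  i=17: N-B = 12 → M
  i=18: E-U = 10 → K
  shifts repeat with period 4: TMKQ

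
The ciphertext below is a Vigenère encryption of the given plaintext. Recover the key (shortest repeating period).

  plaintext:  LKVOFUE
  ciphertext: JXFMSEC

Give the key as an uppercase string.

  i= 0: J-L = 24 → Y
  i= 1: X-K = 13 → N
  i= 2: F-V = 10 → K
  i= 3: M-O = 24 → Y
  i= 4: S-F = 13 → N
  i= 5: E-U = 10 → K
  i= 6: C-E = 24 → Y
  shifts repeat with period 3: YNK

YNK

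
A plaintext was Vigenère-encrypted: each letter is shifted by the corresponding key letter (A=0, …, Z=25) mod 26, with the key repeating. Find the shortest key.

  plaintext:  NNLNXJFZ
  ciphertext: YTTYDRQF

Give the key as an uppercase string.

LGI

  i= 0: Y-N = 11 → L
  i= 1: T-N =  6 → G
  i= 2: T-L =  8 → I
  i= 3: Y-N = 11 → L
  i= 4: D-X =  6 → G
  i= 5: R-J =  8 → I
  i= 6: Q-F = 11 → L
  i= 7: F-Z =  6 → G
  shifts repeat with period 3: LGI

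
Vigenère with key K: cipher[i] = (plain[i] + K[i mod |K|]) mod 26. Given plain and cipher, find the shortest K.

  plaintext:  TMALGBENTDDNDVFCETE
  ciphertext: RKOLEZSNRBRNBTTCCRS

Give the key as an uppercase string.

YYOA

  i= 0: R-T = 24 → Y
  i= 1: K-M = 24 → Y
  i= 2: O-A = 14 → O
  i= 3: L-L =  0 → A
  i= 4: E-G = 24 → Y
  i= 5: Z-B = 24 → Y
  i= 6: S-E = 14 → O
  i= 7: N-N =  0 → A
  i= 8: R-T = 24 → Y
  i= 9: B-D = 24 → Y
  i=10: R-D = 14 → O
  i=11: N-N =  0 → A
  i=12: B-D = 24 → Y
  i=13: T-V = 24 → Y
  i=14: T-F = 14 → O
  i=15: C-C =  0 → A
  i=16: C-E = 24 → Y
  i=17: R-T = 24 → Y
  i=18: S-E = 14 → O
  shifts repeat with period 4: YYOA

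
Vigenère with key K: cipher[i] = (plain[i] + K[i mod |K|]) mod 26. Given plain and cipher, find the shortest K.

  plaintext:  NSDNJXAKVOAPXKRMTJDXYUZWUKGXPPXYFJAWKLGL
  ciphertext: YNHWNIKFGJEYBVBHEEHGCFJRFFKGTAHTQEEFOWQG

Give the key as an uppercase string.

  i= 0: Y-N = 11 → L
  i= 1: N-S = 21 → V
  i= 2: H-D =  4 → E
  i= 3: W-N =  9 → J
  i= 4: N-J =  4 → E
  i= 5: I-X = 11 → L
  i= 6: K-A = 10 → K
  i= 7: F-K = 21 → V
  i= 8: G-V = 11 → L
  i= 9: J-O = 21 → V
  i=10: E-A =  4 → E
  i=11: Y-P =  9 → J
  i=12: B-X =  4 → E
  i=13: V-K = 11 → L
  i=14: B-R = 10 → K
  i=15: H-M = 21 → V
  i=16: E-T = 11 → L
  i=17: E-J = 21 → V
  i=18: H-D =  4 → E
  i=19: G-X =  9 → J
  i=20: C-Y =  4 → E
  i=21: F-U = 11 → L
  i=22: J-Z = 10 → K
  i=23: R-W = 21 → V
  i=24: F-U = 11 → L
  i=25: F-K = 21 → V
  i=26: K-G =  4 → E
  i=27: G-X =  9 → J
  i=28: T-P =  4 → E
  i=29: A-P = 11 → L
  i=30: H-X = 10 → K
  i=31: T-Y = 21 → V
  i=32: Q-F = 11 → L
  i=33: E-J = 21 → V
  i=34: E-A =  4 → E
  i=35: F-W =  9 → J
  i=36: O-K =  4 → E
  i=37: W-L = 11 → L
  i=38: Q-G = 10 → K
  i=39: G-L = 21 → V
  shifts repeat with period 8: LVEJELKV

LVEJELKV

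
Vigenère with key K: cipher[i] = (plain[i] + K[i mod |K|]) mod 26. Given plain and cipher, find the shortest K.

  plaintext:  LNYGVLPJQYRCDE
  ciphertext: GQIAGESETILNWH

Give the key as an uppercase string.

VDKULTD

  i= 0: G-L = 21 → V
  i= 1: Q-N =  3 → D
  i= 2: I-Y = 10 → K
  i= 3: A-G = 20 → U
  i= 4: G-V = 11 → L
  i= 5: E-L = 19 → T
  i= 6: S-P =  3 → D
  i= 7: E-J = 21 → V
  i= 8: T-Q =  3 → D
  i= 9: I-Y = 10 → K
  i=10: L-R = 20 → U
  i=11: N-C = 11 → L
  i=12: W-D = 19 → T
  i=13: H-E =  3 → D
  shifts repeat with period 7: VDKULTD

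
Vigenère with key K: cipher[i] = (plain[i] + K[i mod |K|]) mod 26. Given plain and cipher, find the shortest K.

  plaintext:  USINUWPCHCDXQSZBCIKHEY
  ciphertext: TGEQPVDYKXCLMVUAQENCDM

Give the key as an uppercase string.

ZOWDV

  i= 0: T-U = 25 → Z
  i= 1: G-S = 14 → O
  i= 2: E-I = 22 → W
  i= 3: Q-N =  3 → D
  i= 4: P-U = 21 → V
  i= 5: V-W = 25 → Z
  i= 6: D-P = 14 → O
  i= 7: Y-C = 22 → W
  i= 8: K-H =  3 → D
  i= 9: X-C = 21 → V
  i=10: C-D = 25 → Z
  i=11: L-X = 14 → O
  i=12: M-Q = 22 → W
  i=13: V-S =  3 → D
  i=14: U-Z = 21 → V
  i=15: A-B = 25 → Z
  i=16: Q-C = 14 → O
  i=17: E-I = 22 → W
  i=18: N-K =  3 → D
  i=19: C-H = 21 → V
  i=20: D-E = 25 → Z
  i=21: M-Y = 14 → O
  shifts repeat with period 5: ZOWDV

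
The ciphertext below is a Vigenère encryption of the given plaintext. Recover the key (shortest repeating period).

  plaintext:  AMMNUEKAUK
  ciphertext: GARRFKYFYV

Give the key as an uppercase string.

  i= 0: G-A =  6 → G
  i= 1: A-M = 14 → O
  i= 2: R-M =  5 → F
  i= 3: R-N =  4 → E
  i= 4: F-U = 11 → L
  i= 5: K-E =  6 → G
  i= 6: Y-K = 14 → O
  i= 7: F-A =  5 → F
  i= 8: Y-U =  4 → E
  i= 9: V-K = 11 → L
  shifts repeat with period 5: GOFEL

GOFEL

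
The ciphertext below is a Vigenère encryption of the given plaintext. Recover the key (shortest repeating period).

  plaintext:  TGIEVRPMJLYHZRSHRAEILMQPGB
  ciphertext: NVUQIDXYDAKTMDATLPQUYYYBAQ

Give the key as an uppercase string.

  i= 0: N-T = 20 → U
  i= 1: V-G = 15 → P
  i= 2: U-I = 12 → M
  i= 3: Q-E = 12 → M
  i= 4: I-V = 13 → N
  i= 5: D-R = 12 → M
  i= 6: X-P =  8 → I
  i= 7: Y-M = 12 → M
  i= 8: D-J = 20 → U
  i= 9: A-L = 15 → P
  i=10: K-Y = 12 → M
  i=11: T-H = 12 → M
  i=12: M-Z = 13 → N
  i=13: D-R = 12 → M
  i=14: A-S =  8 → I
  i=15: T-H = 12 → M
  i=16: L-R = 20 → U
  i=17: P-A = 15 → P
  i=18: Q-E = 12 → M
  i=19: U-I = 12 → M
  i=20: Y-L = 13 → N
  i=21: Y-M = 12 → M
  i=22: Y-Q =  8 → I
  i=23: B-P = 12 → M
  i=24: A-G = 20 → U
  i=25: Q-B = 15 → P
  shifts repeat with period 8: UPMMNMIM

UPMMNMIM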